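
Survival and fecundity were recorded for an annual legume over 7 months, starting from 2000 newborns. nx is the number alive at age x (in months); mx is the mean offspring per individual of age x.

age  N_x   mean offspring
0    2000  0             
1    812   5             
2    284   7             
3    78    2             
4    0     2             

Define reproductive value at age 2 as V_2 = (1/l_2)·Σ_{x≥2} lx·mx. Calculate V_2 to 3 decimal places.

7.549

lx = nx/n0 = nx/2000: 1, 0.406, 0.142, 0.039, 0
lx·mx for x ≥ 2: 0.994, 0.078, 0 → sum = 1.072
V_2 = 1.072 / l_2 = 1.072 / 0.142 = 7.549296… → 7.549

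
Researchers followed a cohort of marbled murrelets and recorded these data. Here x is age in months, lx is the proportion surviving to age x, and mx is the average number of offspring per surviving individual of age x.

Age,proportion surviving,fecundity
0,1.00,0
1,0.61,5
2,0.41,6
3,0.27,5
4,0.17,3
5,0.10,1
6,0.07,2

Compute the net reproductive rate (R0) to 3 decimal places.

7.610

lx·mx by age: 0, 3.05, 2.46, 1.35, 0.51, 0.1, 0.14
R0 = Σ lx·mx = 7.61 → 7.610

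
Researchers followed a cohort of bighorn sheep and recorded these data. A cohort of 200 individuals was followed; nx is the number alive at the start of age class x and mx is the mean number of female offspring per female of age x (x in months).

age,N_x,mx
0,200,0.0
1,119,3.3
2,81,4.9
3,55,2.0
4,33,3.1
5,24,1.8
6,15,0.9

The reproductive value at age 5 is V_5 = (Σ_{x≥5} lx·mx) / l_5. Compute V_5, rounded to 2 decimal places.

lx = nx/n0 = nx/200: 1, 0.595, 0.405, 0.275, 0.165, 0.12, 0.075
lx·mx for x ≥ 5: 0.216, 0.0675 → sum = 0.2835
V_5 = 0.2835 / l_5 = 0.2835 / 0.12 = 2.3625 → 2.36

2.36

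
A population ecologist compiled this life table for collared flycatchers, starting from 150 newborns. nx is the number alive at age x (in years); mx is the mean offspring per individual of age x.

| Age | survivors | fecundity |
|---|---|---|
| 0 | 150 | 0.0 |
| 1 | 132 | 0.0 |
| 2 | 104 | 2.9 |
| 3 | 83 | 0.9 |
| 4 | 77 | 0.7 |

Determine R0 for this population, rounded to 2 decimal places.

2.87

lx = nx/n0 = nx/150: 1, 0.88, 0.69333…, 0.55333…, 0.51333…
lx·mx by age: 0, 0, 2.010667…, 0.498…, 0.359333…
R0 = Σ lx·mx = 2.868… → 2.87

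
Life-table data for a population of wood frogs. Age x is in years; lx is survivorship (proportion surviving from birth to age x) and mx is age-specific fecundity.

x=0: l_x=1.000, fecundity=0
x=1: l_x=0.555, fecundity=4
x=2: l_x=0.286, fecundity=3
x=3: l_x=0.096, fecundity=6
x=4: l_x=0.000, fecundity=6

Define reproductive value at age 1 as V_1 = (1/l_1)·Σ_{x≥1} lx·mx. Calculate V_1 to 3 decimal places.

6.584

lx·mx for x ≥ 1: 2.22, 0.858, 0.576, 0 → sum = 3.654
V_1 = 3.654 / l_1 = 3.654 / 0.555 = 6.583784… → 6.584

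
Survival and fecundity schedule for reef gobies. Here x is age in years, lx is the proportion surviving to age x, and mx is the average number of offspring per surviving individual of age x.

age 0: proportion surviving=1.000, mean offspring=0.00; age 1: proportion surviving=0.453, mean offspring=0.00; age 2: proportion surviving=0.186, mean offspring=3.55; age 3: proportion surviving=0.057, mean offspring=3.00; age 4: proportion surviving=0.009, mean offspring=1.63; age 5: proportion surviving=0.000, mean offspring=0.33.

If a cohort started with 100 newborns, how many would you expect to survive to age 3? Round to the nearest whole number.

Expected survivors = N0 · l_3 = 100 × 0.057 = 5.7 → 6

6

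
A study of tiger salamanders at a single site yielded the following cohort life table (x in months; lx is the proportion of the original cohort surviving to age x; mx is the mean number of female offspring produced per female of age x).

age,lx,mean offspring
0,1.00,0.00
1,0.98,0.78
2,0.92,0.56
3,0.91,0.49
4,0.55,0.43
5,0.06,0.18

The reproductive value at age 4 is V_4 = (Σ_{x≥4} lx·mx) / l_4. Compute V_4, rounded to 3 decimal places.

0.450

lx·mx for x ≥ 4: 0.2365, 0.0108 → sum = 0.2473
V_4 = 0.2473 / l_4 = 0.2473 / 0.55 = 0.449636… → 0.450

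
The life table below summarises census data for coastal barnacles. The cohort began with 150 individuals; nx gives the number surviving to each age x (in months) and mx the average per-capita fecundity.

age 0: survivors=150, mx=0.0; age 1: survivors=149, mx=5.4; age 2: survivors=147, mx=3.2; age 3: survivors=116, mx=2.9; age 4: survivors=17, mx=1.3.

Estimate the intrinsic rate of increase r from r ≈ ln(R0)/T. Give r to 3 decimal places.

lx = nx/n0 = nx/150: 1, 0.99333…, 0.98, 0.77333…, 0.11333…
R0 = Σ lx·mx = 0 + 5.364… + 3.136 + 2.24267… + 0.14733… = 10.89…
Σ x·lx·mx = 18.953333…; T = 18.953333…/10.89… = 1.74043…
r ≈ ln(R0)/T = ln(10.89…)/1.74043… = 1.37198… → 1.372

1.372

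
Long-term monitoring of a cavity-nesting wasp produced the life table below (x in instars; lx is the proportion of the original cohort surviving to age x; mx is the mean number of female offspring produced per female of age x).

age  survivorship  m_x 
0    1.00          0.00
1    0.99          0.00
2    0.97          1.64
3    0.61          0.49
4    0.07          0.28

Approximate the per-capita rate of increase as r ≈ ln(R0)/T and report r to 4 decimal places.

0.2971

R0 = Σ lx·mx = 0 + 0 + 1.5908 + 0.2989 + 0.0196 = 1.9093
Σ x·lx·mx = 4.1567; T = 4.1567/1.9093 = 2.17708…
r ≈ ln(R0)/T = ln(1.9093)/2.17708… = 0.297066… → 0.2971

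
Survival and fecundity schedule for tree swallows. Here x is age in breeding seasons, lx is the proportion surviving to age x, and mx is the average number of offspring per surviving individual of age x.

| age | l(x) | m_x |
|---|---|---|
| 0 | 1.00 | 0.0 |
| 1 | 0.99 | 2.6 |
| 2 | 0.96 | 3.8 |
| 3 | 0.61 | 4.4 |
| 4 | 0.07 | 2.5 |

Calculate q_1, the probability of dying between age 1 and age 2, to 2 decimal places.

q_1 = (l_1 − l_2) / l_1 = (0.99 − 0.96) / 0.99
     = 0.03 / 0.99 = 0.030303… → 0.03

0.03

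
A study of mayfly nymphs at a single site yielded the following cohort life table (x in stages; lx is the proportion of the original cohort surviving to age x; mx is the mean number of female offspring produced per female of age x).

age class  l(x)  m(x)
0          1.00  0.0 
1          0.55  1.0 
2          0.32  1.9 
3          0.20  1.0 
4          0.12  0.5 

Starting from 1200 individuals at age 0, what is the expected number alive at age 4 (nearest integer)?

Expected survivors = N0 · l_4 = 1200 × 0.12 = 144 → 144

144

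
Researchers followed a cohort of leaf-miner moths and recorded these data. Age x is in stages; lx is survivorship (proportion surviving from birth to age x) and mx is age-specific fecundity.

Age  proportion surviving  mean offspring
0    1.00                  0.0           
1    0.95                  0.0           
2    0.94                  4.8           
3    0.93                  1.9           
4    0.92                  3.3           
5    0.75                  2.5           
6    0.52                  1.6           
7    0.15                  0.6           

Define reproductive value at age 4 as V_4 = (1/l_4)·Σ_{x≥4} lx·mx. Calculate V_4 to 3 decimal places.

lx·mx for x ≥ 4: 3.036, 1.875, 0.832, 0.09 → sum = 5.833
V_4 = 5.833 / l_4 = 5.833 / 0.92 = 6.340217… → 6.340

6.340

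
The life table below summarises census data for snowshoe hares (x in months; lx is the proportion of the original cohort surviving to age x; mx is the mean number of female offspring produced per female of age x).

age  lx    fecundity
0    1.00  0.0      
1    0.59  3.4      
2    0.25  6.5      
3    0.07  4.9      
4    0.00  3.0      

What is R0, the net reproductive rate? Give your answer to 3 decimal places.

3.974

lx·mx by age: 0, 2.006, 1.625, 0.343, 0
R0 = Σ lx·mx = 3.974 → 3.974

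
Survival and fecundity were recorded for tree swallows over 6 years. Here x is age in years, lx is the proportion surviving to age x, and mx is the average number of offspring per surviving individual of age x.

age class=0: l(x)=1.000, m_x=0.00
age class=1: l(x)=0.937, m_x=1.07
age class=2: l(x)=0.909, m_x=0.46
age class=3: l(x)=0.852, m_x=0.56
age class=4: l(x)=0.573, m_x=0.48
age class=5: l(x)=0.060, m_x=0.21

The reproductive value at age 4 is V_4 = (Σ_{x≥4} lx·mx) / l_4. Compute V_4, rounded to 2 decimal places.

0.50

lx·mx for x ≥ 4: 0.27504, 0.0126 → sum = 0.28764
V_4 = 0.28764 / l_4 = 0.28764 / 0.573 = 0.50199… → 0.50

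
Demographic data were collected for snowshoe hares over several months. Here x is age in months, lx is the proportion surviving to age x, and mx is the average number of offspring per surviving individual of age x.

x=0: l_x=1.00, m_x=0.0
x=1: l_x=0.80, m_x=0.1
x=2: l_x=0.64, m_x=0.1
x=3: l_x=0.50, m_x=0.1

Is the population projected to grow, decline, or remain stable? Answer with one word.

declining

R0 = Σ lx·mx = 0 + 0.08 + 0.064 + 0.05 = 0.194
R0 < 1, so the population is declining.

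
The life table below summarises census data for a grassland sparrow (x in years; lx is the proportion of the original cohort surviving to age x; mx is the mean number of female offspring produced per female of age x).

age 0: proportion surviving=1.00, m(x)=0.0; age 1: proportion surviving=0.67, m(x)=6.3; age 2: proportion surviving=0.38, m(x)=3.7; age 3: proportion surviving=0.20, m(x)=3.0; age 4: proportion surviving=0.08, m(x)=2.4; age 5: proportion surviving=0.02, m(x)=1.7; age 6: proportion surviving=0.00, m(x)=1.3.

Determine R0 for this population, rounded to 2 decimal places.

6.45

lx·mx by age: 0, 4.221, 1.406, 0.6, 0.192, 0.034, 0
R0 = Σ lx·mx = 6.453 → 6.45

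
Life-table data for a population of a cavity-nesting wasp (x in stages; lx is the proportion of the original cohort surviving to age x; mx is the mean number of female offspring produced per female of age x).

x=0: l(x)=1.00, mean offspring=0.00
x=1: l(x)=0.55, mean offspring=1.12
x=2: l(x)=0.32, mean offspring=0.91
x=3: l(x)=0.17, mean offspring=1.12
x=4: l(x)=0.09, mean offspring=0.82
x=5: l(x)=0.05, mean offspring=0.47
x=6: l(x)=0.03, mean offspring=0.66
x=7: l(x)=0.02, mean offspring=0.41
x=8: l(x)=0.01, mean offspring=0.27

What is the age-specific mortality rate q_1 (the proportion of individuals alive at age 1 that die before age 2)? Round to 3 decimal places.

0.418

q_1 = (l_1 − l_2) / l_1 = (0.55 − 0.32) / 0.55
     = 0.23 / 0.55 = 0.418182… → 0.418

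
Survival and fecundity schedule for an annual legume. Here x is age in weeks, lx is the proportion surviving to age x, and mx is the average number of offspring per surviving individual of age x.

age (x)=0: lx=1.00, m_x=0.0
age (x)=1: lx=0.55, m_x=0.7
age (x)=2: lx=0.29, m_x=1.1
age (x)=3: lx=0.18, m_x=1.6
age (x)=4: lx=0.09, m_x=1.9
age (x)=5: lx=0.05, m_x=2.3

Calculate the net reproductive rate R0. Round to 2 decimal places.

lx·mx by age: 0, 0.385, 0.319, 0.288, 0.171, 0.115
R0 = Σ lx·mx = 1.278 → 1.28

1.28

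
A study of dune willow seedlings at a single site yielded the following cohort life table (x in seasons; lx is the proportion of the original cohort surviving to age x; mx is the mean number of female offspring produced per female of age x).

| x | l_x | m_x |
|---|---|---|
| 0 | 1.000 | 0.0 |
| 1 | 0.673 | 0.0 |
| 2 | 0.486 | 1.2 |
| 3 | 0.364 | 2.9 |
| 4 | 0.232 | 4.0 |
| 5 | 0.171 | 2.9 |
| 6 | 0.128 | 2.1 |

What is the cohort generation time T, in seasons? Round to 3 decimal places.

3.643

lx·mx: 0, 0, 0.5832, 1.0556, 0.928, 0.4959, 0.2688 → R0 = 3.3315
x·lx·mx: 0, 0, 1.1664, 3.1668, 3.712, 2.4795, 1.6128 → Σ = 12.1375
T = 12.1375 / 3.3315 = 3.643254… → 3.643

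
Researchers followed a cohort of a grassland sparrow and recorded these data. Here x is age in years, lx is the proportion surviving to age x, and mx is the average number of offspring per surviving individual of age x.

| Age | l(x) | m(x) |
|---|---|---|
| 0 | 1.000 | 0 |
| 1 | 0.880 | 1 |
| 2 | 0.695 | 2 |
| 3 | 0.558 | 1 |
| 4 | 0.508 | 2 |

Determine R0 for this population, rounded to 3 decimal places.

3.844

lx·mx by age: 0, 0.88, 1.39, 0.558, 1.016
R0 = Σ lx·mx = 3.844 → 3.844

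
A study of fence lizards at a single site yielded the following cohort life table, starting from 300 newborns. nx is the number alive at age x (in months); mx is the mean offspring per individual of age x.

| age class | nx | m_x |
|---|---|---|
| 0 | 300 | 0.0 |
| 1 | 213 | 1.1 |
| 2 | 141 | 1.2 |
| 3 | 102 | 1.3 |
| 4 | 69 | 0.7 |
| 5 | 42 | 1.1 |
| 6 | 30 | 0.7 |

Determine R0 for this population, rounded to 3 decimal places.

lx = nx/n0 = nx/300: 1, 0.71, 0.47, 0.34, 0.23, 0.14, 0.1
lx·mx by age: 0, 0.781, 0.564, 0.442, 0.161, 0.154, 0.07
R0 = Σ lx·mx = 2.172 → 2.172

2.172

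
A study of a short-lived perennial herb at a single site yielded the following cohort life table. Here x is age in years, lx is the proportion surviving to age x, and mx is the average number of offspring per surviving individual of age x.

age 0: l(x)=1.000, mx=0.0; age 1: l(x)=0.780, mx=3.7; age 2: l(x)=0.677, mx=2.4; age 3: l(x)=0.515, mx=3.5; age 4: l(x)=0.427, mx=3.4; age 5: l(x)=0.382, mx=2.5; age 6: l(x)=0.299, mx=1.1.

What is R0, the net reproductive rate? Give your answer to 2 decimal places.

9.05

lx·mx by age: 0, 2.886, 1.6248, 1.8025, 1.4518, 0.955, 0.3289
R0 = Σ lx·mx = 9.049 → 9.05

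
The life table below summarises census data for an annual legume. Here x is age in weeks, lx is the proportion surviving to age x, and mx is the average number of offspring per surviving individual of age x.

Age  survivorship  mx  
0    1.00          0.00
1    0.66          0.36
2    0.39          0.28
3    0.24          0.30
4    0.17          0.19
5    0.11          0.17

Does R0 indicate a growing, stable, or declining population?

R0 = Σ lx·mx = 0 + 0.2376 + 0.1092 + 0.072 + 0.0323 + 0.0187 = 0.4698
R0 < 1, so the population is declining.

declining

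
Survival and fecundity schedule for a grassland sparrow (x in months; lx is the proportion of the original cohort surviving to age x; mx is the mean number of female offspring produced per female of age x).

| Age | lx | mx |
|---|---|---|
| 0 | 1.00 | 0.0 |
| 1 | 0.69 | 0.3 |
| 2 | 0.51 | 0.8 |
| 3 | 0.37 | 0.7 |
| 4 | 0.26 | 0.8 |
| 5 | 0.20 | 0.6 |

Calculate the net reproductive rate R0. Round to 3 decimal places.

1.202

lx·mx by age: 0, 0.207, 0.408, 0.259, 0.208, 0.12
R0 = Σ lx·mx = 1.202 → 1.202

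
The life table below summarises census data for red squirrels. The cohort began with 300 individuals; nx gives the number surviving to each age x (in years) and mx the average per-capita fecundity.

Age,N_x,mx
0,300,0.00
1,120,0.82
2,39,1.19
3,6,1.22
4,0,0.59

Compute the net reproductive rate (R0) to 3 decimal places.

lx = nx/n0 = nx/300: 1, 0.4, 0.13, 0.02, 0
lx·mx by age: 0, 0.328, 0.1547, 0.0244, 0
R0 = Σ lx·mx = 0.5071 → 0.507

0.507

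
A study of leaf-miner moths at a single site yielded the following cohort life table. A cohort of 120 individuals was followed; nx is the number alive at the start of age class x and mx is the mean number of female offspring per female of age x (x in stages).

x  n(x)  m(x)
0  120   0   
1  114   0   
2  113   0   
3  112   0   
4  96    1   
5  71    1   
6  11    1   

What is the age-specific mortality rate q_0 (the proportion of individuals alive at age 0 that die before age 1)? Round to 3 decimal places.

lx = nx/n0 = nx/120: 1, 0.95, 0.94167…, 0.93333…, 0.8, 0.59167…, 0.09167…
q_0 = (l_0 − l_1) / l_0 = (1 − 0.95) / 1
     = 0.05 / 1 = 0.05 → 0.050

0.050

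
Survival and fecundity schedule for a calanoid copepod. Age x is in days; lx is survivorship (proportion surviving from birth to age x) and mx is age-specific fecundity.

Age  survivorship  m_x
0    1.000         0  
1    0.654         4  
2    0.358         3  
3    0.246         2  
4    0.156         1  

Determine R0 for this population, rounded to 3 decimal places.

4.338

lx·mx by age: 0, 2.616, 1.074, 0.492, 0.156
R0 = Σ lx·mx = 4.338 → 4.338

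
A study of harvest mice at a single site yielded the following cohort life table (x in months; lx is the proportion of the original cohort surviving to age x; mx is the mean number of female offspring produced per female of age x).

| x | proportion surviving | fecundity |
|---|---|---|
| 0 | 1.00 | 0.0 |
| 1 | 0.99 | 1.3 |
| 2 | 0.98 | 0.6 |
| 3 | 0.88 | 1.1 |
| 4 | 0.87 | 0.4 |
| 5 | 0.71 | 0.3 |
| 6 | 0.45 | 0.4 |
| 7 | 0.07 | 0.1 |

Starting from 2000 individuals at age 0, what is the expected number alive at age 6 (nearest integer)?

Expected survivors = N0 · l_6 = 2000 × 0.45 = 900 → 900

900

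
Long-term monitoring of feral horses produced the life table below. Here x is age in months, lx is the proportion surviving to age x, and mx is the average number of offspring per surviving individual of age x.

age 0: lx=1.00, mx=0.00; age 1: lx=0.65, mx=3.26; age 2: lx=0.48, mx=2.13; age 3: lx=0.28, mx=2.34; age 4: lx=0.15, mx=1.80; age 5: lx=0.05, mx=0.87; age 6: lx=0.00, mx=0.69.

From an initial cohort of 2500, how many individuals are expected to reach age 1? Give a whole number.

1625

Expected survivors = N0 · l_1 = 2500 × 0.65 = 1625 → 1625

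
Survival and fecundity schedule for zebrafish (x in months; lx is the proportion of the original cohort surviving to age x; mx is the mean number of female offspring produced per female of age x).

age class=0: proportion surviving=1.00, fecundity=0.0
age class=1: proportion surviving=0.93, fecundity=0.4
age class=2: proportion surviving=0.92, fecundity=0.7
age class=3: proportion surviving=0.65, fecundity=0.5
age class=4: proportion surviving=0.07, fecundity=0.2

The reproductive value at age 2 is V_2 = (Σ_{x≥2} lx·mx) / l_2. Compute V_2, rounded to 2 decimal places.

1.07

lx·mx for x ≥ 2: 0.644, 0.325, 0.014 → sum = 0.983
V_2 = 0.983 / l_2 = 0.983 / 0.92 = 1.068478… → 1.07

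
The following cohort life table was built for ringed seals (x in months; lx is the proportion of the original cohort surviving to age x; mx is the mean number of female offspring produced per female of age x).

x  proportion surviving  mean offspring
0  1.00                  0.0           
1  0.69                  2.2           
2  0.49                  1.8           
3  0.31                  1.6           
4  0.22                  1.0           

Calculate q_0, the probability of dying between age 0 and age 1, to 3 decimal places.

0.310

q_0 = (l_0 − l_1) / l_0 = (1 − 0.69) / 1
     = 0.31 / 1 = 0.31 → 0.310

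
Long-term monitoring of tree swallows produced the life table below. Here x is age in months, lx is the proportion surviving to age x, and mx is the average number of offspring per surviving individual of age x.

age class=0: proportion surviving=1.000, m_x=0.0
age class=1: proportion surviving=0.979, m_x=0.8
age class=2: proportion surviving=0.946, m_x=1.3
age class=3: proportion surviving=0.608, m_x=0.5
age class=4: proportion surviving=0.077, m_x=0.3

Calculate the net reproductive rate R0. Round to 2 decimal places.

2.34

lx·mx by age: 0, 0.7832, 1.2298, 0.304, 0.0231
R0 = Σ lx·mx = 2.3401 → 2.34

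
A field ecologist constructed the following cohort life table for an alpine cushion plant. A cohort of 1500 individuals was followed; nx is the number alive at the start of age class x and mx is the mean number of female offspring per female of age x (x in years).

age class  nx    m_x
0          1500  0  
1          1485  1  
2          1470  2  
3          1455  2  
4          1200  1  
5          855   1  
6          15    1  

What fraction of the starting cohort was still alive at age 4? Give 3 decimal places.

l_4 = n_4/n_0 = 1200/1500 = 0.8 → 0.800

0.800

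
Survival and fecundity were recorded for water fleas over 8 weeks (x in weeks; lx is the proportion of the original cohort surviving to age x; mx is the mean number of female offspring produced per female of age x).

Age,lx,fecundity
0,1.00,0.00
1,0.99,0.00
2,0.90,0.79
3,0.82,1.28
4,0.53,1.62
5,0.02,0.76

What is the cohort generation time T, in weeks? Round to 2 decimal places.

lx·mx: 0, 0, 0.711, 1.0496, 0.8586, 0.0152 → R0 = 2.6344
x·lx·mx: 0, 0, 1.422, 3.1488, 3.4344, 0.076 → Σ = 8.0812
T = 8.0812 / 2.6344 = 3.067568… → 3.07

3.07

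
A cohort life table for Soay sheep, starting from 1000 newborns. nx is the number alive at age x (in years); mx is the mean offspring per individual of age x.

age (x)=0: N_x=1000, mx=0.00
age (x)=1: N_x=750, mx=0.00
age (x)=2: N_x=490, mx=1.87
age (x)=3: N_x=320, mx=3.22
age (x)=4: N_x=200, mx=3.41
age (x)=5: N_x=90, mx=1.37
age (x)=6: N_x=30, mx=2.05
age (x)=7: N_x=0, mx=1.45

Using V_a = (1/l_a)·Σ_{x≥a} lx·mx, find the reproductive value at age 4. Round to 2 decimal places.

lx = nx/n0 = nx/1000: 1, 0.75, 0.49, 0.32, 0.2, 0.09, 0.03, 0
lx·mx for x ≥ 4: 0.682, 0.1233, 0.0615, 0 → sum = 0.8668
V_4 = 0.8668 / l_4 = 0.8668 / 0.2 = 4.334 → 4.33

4.33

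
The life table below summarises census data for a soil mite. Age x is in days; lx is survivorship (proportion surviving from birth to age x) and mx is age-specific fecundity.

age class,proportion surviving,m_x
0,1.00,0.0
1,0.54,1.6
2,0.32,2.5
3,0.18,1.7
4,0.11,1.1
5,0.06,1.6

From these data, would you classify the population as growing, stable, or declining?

growing

R0 = Σ lx·mx = 0 + 0.864 + 0.8 + 0.306 + 0.121 + 0.096 = 2.187
R0 > 1, so the population is growing.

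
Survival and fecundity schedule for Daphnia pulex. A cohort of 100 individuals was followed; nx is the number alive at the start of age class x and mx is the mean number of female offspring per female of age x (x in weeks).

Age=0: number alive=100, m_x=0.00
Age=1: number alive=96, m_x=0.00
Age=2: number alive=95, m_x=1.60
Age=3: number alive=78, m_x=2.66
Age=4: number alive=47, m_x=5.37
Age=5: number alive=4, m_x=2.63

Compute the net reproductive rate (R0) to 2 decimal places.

6.22

lx = nx/n0 = nx/100: 1, 0.96, 0.95, 0.78, 0.47, 0.04
lx·mx by age: 0, 0, 1.52, 2.0748, 2.5239, 0.1052
R0 = Σ lx·mx = 6.2239 → 6.22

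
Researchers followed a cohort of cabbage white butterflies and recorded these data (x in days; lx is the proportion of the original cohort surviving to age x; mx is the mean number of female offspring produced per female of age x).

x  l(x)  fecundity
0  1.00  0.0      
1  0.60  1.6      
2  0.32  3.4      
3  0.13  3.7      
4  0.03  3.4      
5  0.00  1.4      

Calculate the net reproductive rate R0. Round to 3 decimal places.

2.631

lx·mx by age: 0, 0.96, 1.088, 0.481, 0.102, 0
R0 = Σ lx·mx = 2.631 → 2.631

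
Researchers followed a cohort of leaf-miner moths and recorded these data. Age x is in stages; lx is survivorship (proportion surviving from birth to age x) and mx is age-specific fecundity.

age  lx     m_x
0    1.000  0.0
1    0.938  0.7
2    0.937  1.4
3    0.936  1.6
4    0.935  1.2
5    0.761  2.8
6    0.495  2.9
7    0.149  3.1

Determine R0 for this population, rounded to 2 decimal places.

lx·mx by age: 0, 0.6566, 1.3118, 1.4976, 1.122, 2.1308, 1.4355, 0.4619
R0 = Σ lx·mx = 8.6162 → 8.62

8.62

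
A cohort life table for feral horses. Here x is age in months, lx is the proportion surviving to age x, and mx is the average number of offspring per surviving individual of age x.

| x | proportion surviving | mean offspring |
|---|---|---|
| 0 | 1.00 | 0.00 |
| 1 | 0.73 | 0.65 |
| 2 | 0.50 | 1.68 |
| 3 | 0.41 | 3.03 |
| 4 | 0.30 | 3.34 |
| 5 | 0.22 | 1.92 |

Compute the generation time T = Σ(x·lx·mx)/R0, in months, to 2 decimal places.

3.01

lx·mx: 0, 0.4745, 0.84, 1.2423, 1.002, 0.4224 → R0 = 3.9812
x·lx·mx: 0, 0.4745, 1.68, 3.7269, 4.008, 2.112 → Σ = 12.0014
T = 12.0014 / 3.9812 = 3.014518… → 3.01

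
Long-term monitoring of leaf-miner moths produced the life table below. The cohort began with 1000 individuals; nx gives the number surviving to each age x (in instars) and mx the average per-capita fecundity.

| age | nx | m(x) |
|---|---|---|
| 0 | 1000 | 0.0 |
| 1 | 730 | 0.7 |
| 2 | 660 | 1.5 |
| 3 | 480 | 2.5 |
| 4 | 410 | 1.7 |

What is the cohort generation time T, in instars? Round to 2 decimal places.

2.61

lx = nx/n0 = nx/1000: 1, 0.73, 0.66, 0.48, 0.41
lx·mx: 0, 0.511, 0.99, 1.2, 0.697 → R0 = 3.398
x·lx·mx: 0, 0.511, 1.98, 3.6, 2.788 → Σ = 8.879
T = 8.879 / 3.398 = 2.613008… → 2.61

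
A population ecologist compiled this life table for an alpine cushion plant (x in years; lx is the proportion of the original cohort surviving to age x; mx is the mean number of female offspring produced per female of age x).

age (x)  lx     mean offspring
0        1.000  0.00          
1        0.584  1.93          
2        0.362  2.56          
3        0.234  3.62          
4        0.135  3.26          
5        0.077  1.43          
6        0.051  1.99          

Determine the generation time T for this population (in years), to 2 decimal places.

2.38

lx·mx: 0, 1.12712, 0.92672, 0.84708, 0.4401, 0.11011, 0.10149 → R0 = 3.55262
x·lx·mx: 0, 1.12712, 1.85344, 2.54124, 1.7604, 0.55055, 0.60894 → Σ = 8.44169
T = 8.44169 / 3.55262 = 2.376187… → 2.38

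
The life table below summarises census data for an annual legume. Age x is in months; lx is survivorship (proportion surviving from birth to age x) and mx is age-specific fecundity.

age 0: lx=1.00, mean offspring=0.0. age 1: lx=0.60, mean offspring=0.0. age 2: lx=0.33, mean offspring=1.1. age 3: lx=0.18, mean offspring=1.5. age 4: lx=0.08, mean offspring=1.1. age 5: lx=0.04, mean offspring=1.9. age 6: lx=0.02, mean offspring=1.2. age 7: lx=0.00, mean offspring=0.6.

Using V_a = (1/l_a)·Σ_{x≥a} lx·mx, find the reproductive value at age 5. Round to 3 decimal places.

2.500

lx·mx for x ≥ 5: 0.076, 0.024, 0 → sum = 0.1
V_5 = 0.1 / l_5 = 0.1 / 0.04 = 2.5 → 2.500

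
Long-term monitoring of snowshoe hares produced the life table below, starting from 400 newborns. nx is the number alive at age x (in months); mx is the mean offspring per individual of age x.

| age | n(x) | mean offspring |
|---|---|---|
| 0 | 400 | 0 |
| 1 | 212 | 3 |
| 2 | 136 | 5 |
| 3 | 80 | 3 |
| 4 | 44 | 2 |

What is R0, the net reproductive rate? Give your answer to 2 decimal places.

lx = nx/n0 = nx/400: 1, 0.53, 0.34, 0.2, 0.11
lx·mx by age: 0, 1.59, 1.7, 0.6, 0.22
R0 = Σ lx·mx = 4.11 → 4.11

4.11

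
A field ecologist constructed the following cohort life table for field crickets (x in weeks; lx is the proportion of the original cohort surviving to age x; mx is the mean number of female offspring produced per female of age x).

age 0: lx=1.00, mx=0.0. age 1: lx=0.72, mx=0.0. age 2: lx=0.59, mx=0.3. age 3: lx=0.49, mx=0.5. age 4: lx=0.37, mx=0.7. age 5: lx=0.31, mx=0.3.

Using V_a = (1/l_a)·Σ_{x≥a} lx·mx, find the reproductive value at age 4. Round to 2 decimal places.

lx·mx for x ≥ 4: 0.259, 0.093 → sum = 0.352
V_4 = 0.352 / l_4 = 0.352 / 0.37 = 0.951351… → 0.95

0.95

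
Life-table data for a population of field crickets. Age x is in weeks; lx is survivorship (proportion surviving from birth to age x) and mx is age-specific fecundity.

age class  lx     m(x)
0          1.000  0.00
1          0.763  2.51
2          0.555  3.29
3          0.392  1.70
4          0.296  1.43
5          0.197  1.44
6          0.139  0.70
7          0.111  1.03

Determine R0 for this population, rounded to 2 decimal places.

lx·mx by age: 0, 1.91513, 1.82595, 0.6664, 0.42328, 0.28368, 0.0973, 0.11433
R0 = Σ lx·mx = 5.32607 → 5.33

5.33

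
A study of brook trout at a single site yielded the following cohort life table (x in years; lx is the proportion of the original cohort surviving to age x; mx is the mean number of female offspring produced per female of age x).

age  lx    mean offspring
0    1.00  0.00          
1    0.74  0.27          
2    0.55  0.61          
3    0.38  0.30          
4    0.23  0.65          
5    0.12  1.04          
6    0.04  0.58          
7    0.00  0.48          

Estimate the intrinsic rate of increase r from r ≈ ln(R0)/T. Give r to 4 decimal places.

-0.0201

R0 = Σ lx·mx = 0 + 0.1998 + 0.3355 + 0.114 + 0.1495 + 0.1248 + 0.0232 + 0 = 0.9468
Σ x·lx·mx = 2.574; T = 2.574/0.9468 = 2.71863…
r ≈ ln(R0)/T = ln(0.9468)/2.71863… = -0.020108… → -0.0201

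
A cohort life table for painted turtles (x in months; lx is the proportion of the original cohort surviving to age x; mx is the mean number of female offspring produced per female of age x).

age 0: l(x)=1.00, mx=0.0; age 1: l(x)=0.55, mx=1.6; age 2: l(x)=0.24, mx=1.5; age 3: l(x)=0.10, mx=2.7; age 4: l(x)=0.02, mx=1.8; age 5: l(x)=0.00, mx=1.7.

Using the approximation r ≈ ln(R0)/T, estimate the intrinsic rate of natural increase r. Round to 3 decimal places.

0.264

R0 = Σ lx·mx = 0 + 0.88 + 0.36 + 0.27 + 0.036 + 0 = 1.546
Σ x·lx·mx = 2.554; T = 2.554/1.546 = 1.65201…
r ≈ ln(R0)/T = ln(1.546)/1.65201… = 0.26372… → 0.264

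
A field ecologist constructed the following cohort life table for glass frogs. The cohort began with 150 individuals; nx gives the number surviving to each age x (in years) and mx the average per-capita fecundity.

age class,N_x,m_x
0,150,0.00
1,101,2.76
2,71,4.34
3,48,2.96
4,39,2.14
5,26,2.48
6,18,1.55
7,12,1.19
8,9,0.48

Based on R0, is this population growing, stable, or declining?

lx = nx/n0 = nx/150: 1, 0.67333…, 0.47333…, 0.32, 0.26, 0.17333…, 0.12, 0.08, 0.06
R0 = Σ lx·mx = 0 + 1.8584… + 2.054267… + 0.9472 + 0.5564 + 0.429867… + 0.186 + 0.0952 + 0.0288 = 6.156133…
R0 > 1, so the population is growing.

growing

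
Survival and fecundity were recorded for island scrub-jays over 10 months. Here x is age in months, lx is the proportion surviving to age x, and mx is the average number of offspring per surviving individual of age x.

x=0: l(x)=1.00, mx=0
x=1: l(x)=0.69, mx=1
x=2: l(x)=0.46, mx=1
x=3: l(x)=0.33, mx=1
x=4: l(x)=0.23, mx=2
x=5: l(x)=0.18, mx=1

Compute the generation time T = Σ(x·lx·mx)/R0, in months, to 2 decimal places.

2.52

lx·mx: 0, 0.69, 0.46, 0.33, 0.46, 0.18 → R0 = 2.12
x·lx·mx: 0, 0.69, 0.92, 0.99, 1.84, 0.9 → Σ = 5.34
T = 5.34 / 2.12 = 2.518868… → 2.52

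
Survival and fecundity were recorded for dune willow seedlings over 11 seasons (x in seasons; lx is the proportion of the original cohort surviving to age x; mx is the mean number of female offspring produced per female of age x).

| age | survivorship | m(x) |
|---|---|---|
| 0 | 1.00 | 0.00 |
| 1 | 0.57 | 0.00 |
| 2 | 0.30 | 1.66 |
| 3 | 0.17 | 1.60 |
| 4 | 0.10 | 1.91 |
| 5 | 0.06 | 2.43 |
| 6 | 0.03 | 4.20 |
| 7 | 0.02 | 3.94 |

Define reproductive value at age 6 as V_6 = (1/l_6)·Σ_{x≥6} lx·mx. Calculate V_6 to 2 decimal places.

lx·mx for x ≥ 6: 0.126, 0.0788 → sum = 0.2048
V_6 = 0.2048 / l_6 = 0.2048 / 0.03 = 6.826667… → 6.83

6.83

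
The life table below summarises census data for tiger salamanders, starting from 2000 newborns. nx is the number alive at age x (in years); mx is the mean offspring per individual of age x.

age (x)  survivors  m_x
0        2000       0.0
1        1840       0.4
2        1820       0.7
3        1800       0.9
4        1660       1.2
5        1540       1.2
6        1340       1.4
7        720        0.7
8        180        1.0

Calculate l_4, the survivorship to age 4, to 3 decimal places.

0.830

l_4 = n_4/n_0 = 1660/2000 = 0.83 → 0.830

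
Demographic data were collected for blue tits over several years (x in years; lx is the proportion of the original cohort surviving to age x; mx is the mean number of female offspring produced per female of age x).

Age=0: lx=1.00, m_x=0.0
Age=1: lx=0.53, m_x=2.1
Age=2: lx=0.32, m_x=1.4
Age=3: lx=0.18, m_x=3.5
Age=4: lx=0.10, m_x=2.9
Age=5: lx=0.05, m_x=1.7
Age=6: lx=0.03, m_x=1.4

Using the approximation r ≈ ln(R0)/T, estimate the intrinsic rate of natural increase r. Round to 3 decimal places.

0.436

R0 = Σ lx·mx = 0 + 1.113 + 0.448 + 0.63 + 0.29 + 0.085 + 0.042 = 2.608
Σ x·lx·mx = 5.736; T = 5.736/2.608 = 2.19939…
r ≈ ln(R0)/T = ln(2.608)/2.19939… = 0.43584… → 0.436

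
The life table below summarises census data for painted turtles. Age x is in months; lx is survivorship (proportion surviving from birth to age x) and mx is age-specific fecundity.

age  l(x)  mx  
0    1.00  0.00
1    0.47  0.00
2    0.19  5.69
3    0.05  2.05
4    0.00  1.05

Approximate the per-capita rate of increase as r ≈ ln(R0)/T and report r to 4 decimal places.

R0 = Σ lx·mx = 0 + 0 + 1.0811 + 0.1025 + 0 = 1.1836
Σ x·lx·mx = 2.4697; T = 2.4697/1.1836 = 2.0866…
r ≈ ln(R0)/T = ln(1.1836)/2.0866… = 0.080782… → 0.0808

0.0808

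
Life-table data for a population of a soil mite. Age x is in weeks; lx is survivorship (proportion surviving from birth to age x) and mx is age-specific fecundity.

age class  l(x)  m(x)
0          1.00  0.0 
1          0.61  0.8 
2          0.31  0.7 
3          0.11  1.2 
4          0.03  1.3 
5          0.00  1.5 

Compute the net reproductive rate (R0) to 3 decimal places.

lx·mx by age: 0, 0.488, 0.217, 0.132, 0.039, 0
R0 = Σ lx·mx = 0.876 → 0.876

0.876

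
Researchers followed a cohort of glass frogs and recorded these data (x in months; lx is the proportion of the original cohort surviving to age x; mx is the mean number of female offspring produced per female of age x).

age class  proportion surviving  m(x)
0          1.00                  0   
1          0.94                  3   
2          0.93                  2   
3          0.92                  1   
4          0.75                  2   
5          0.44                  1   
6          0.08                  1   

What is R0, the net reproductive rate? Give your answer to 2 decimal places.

lx·mx by age: 0, 2.82, 1.86, 0.92, 1.5, 0.44, 0.08
R0 = Σ lx·mx = 7.62 → 7.62

7.62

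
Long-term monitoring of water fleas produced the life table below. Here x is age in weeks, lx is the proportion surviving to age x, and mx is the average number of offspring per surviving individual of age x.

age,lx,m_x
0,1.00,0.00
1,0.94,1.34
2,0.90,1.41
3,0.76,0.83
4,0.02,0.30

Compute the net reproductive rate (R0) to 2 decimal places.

lx·mx by age: 0, 1.2596, 1.269, 0.6308, 0.006
R0 = Σ lx·mx = 3.1654 → 3.17

3.17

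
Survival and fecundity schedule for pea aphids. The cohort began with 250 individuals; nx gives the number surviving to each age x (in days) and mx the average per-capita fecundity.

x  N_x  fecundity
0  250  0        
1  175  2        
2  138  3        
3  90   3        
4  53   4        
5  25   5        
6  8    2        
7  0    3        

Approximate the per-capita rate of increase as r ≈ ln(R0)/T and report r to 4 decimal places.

0.6681

lx = nx/n0 = nx/250: 1, 0.7, 0.552, 0.36, 0.212, 0.1, 0.032, 0
R0 = Σ lx·mx = 0 + 1.4 + 1.656 + 1.08 + 0.848 + 0.5 + 0.064 + 0 = 5.548
Σ x·lx·mx = 14.228; T = 14.228/5.548 = 2.56453…
r ≈ ln(R0)/T = ln(5.548)/2.56453… = 0.66813… → 0.6681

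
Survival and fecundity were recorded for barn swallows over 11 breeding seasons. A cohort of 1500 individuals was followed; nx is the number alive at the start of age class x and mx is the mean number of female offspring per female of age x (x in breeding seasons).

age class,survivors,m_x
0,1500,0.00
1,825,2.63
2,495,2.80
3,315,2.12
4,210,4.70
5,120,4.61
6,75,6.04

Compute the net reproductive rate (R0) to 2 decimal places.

4.14

lx = nx/n0 = nx/1500: 1, 0.55, 0.33, 0.21, 0.14, 0.08, 0.05
lx·mx by age: 0, 1.4465, 0.924, 0.4452, 0.658, 0.3688, 0.302
R0 = Σ lx·mx = 4.1445 → 4.14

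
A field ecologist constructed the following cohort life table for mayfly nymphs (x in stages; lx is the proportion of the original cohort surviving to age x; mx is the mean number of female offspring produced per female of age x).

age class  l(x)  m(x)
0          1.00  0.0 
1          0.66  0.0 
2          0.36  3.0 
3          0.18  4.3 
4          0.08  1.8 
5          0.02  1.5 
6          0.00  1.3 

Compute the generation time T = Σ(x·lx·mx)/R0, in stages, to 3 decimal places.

lx·mx: 0, 0, 1.08, 0.774, 0.144, 0.03, 0 → R0 = 2.028
x·lx·mx: 0, 0, 2.16, 2.322, 0.576, 0.15, 0 → Σ = 5.208
T = 5.208 / 2.028 = 2.568047… → 2.568

2.568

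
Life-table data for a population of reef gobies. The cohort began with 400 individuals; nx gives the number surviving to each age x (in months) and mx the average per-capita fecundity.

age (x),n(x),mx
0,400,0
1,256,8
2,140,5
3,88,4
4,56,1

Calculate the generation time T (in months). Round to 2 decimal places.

lx = nx/n0 = nx/400: 1, 0.64, 0.35, 0.22, 0.14
lx·mx: 0, 5.12, 1.75, 0.88, 0.14 → R0 = 7.89
x·lx·mx: 0, 5.12, 3.5, 2.64, 0.56 → Σ = 11.82
T = 11.82 / 7.89 = 1.498099… → 1.50

1.50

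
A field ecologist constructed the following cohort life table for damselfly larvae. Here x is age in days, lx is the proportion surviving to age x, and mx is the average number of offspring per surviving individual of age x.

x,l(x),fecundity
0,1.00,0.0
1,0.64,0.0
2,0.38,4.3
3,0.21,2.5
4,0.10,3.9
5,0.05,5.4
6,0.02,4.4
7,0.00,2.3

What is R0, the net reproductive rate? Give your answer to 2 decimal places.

lx·mx by age: 0, 0, 1.634, 0.525, 0.39, 0.27, 0.088, 0
R0 = Σ lx·mx = 2.907 → 2.91

2.91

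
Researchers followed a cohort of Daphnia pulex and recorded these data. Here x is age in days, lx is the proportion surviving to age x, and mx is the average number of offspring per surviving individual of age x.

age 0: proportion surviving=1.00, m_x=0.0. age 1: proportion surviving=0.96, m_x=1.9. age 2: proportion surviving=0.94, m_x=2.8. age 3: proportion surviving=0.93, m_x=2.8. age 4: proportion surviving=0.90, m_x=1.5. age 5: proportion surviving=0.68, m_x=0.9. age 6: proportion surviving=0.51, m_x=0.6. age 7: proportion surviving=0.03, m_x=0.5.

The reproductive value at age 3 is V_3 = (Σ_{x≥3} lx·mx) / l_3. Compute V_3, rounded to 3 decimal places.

lx·mx for x ≥ 3: 2.604, 1.35, 0.612, 0.306, 0.015 → sum = 4.887
V_3 = 4.887 / l_3 = 4.887 / 0.93 = 5.254839… → 5.255

5.255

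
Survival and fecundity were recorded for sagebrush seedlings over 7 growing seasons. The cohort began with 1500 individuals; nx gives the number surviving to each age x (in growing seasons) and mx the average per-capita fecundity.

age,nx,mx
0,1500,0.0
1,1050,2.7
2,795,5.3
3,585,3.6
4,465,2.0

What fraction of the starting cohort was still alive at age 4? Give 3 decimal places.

l_4 = n_4/n_0 = 465/1500 = 0.31 → 0.310

0.310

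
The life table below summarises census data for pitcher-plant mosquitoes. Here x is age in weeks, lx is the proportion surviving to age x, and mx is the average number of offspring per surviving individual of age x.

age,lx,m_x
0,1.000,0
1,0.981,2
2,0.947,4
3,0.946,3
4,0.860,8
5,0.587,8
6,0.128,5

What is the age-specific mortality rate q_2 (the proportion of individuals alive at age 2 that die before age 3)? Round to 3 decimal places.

0.001

q_2 = (l_2 − l_3) / l_2 = (0.947 − 0.946) / 0.947
     = 0.001 / 0.947 = 0.001056… → 0.001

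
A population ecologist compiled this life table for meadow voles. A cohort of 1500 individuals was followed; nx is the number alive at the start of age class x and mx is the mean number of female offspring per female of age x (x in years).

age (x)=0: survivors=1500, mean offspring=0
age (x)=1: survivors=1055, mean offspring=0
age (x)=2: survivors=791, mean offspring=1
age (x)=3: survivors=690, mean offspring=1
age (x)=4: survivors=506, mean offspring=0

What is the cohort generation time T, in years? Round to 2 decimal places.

lx = nx/n0 = nx/1500: 1, 0.70333…, 0.52733…, 0.46, 0.33733…
lx·mx: 0, 0, 0.527333…, 0.46, 0 → R0 = 0.987333…
x·lx·mx: 0, 0, 1.054667…, 1.38, 0 → Σ = 2.434667…
T = 2.434667… / 0.987333… = 2.465901… → 2.47

2.47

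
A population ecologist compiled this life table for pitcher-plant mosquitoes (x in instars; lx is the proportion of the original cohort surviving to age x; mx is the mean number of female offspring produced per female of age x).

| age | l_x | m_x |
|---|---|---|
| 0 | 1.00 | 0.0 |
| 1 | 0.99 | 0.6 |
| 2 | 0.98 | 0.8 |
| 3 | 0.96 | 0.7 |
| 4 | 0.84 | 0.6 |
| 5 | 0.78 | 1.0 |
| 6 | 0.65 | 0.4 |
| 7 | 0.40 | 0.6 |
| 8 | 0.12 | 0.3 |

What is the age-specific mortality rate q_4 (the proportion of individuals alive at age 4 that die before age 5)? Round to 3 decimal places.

q_4 = (l_4 − l_5) / l_4 = (0.84 − 0.78) / 0.84
     = 0.06 / 0.84 = 0.071429… → 0.071

0.071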